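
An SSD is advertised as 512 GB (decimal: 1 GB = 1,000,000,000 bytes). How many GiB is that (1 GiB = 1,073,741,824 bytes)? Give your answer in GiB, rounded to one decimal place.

476.8 GiB

512 GB = 512 × 10^9 bytes = 512,000,000,000 bytes
1 GiB = 1,073,741,824 bytes
512,000,000,000 / 1,073,741,824 = 476.8 GiB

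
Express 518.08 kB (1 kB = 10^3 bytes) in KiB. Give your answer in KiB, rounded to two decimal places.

505.94 KiB

518.08 kB × 1,000 bytes/kB = 518,080 bytes
1 KiB = 1,024 bytes
518,080 / 1,024 = 505.94 KiB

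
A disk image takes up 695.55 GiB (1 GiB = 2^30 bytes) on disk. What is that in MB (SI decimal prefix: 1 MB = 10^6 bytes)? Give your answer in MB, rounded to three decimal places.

695.55 GiB = 695.55 × 2^30 bytes = 746,841,125,683.2 bytes
1 MB = 1,000,000 bytes
746,841,125,683.2 / 1,000,000 = 746,841.126 MB

746,841.126 MB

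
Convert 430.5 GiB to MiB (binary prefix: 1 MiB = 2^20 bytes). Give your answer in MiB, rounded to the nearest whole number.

440,832 MiB

430.5 GiB = 430.5 × 2^30 bytes = 462,245,855,232 bytes
1 MiB = 1,048,576 bytes
462,245,855,232 / 1,048,576 = 440,832 MiB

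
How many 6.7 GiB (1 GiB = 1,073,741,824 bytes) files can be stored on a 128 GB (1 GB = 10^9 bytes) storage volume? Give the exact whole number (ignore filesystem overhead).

17

Capacity: 128 GB = 128,000,000,000 bytes
Per item: 6.7 GiB = 7,194,070,220.8 bytes
⌊128,000,000,000 / 7,194,070,220.8⌋ = 17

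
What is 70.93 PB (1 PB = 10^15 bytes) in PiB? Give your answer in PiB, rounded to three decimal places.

70.93 PB = 70.93 × 10^15 bytes = 70,930,000,000,000,000 bytes
1 PiB = 1,125,899,906,842,624 bytes
70,930,000,000,000,000 / 1,125,899,906,842,624 = 62.998 PiB

62.998 PiB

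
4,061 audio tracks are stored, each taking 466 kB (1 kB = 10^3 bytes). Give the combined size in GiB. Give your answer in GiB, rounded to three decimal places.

Total = 4,061 × 466 kB = 1,892,426 kB
= 1,892,426 × 1,000 bytes = 1,892,426,000 bytes
1 GiB = 1,073,741,824 bytes
1,892,426,000 / 1,073,741,824 = 1.762 GiB

1.762 GiB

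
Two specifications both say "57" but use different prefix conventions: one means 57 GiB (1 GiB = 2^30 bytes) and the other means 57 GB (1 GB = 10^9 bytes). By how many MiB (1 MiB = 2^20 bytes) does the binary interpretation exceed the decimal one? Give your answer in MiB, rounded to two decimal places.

57 GiB = 57 × 1,073,741,824 = 61,203,283,968 bytes
57 GB = 57 × 1,000,000,000 = 57,000,000,000 bytes
difference = 4,203,283,968 bytes
4,203,283,968 / 1,048,576 = 4,008.56 MiB

4,008.56 MiB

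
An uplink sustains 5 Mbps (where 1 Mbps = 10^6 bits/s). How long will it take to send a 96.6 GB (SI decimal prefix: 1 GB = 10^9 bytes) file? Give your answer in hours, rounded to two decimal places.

96.6 GB = 96,600,000,000 bytes = 772,800,000,000 bits
5 Mbps = 5,000,000 bits/s
time = 772,800,000,000 / 5,000,000 = 154,560.0000 s
154,560.0000 s / 3600 = 42.93 hours

42.93 hours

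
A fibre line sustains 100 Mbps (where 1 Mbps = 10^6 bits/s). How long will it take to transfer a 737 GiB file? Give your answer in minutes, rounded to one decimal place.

737 GiB = 791,347,724,288 bytes = 6,330,781,794,304 bits
100 Mbps = 100,000,000 bits/s
time = 6,330,781,794,304 / 100,000,000 = 63,307.82 s
63,307.82 s / 60 = 1,055.1 minutes

1,055.1 minutes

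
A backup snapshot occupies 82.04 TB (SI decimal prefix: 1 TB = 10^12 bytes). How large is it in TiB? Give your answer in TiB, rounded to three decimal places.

82.04 TB = 82.04 × 10^12 bytes = 82,040,000,000,000 bytes
1 TiB = 2^40 bytes = 1,099,511,627,776 bytes
82,040,000,000,000 / 1,099,511,627,776 = 74.615 TiB

74.615 TiB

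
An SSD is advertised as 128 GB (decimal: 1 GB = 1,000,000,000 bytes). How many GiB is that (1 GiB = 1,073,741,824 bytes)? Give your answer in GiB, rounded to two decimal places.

119.21 GiB

128 GB = 128 × 10^9 bytes = 128,000,000,000 bytes
1 GiB = 1,073,741,824 bytes
128,000,000,000 / 1,073,741,824 = 119.21 GiB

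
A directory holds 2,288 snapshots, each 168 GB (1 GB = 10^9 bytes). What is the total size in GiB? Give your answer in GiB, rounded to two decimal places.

357,985.50 GiB

Total = 2,288 × 168 GB = 384,384 GB
= 384,384 × 1,000,000,000 bytes = 384,384,000,000,000 bytes
1 GiB = 1,073,741,824 bytes
384,384,000,000,000 / 1,073,741,824 = 357,985.50 GiB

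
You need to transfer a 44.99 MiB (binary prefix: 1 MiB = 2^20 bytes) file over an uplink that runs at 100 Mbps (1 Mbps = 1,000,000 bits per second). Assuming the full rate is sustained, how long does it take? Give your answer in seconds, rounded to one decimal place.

44.99 MiB = 47,175,434.24 bytes = 377,403,473.92 bits
100 Mbps = 100,000,000 bits/s
time = 377,403,473.92 / 100,000,000 = 3.8 s

3.8 seconds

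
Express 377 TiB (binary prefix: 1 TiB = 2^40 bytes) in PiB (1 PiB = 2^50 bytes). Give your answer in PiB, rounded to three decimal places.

377 TiB = 377 × 2^40 bytes = 414,515,883,671,552 bytes
1 PiB = 1,125,899,906,842,624 bytes
414,515,883,671,552 / 1,125,899,906,842,624 = 0.368 PiB

0.368 PiB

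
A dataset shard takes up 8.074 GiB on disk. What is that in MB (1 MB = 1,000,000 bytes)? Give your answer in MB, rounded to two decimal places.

8.074 GiB = 8.074 × 2^30 bytes = 8,669,391,486.976 bytes
1 MB = 1,000,000 bytes
8,669,391,486.976 / 1,000,000 = 8,669.39 MB

8,669.39 MB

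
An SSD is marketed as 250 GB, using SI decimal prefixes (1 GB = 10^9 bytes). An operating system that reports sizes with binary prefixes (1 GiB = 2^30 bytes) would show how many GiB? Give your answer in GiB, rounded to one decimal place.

250 GB × 1,000,000,000 bytes/GB = 250,000,000,000 bytes
1 GiB = 2^30 bytes = 1,073,741,824 bytes
250,000,000,000 / 1,073,741,824 = 232.8 GiB

232.8 GiB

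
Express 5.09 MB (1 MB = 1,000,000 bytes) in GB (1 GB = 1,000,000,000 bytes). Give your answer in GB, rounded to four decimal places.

0.0051 GB

5.09 MB × 1,000,000 bytes/MB = 5,090,000 bytes
1 GB = 1,000,000,000 bytes
5,090,000 / 1,000,000,000 = 0.0051 GB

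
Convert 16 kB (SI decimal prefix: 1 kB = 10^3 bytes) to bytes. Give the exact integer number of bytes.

16,000 bytes

16 × 1,000 = 16,000 bytes  (1 kB = 10^3 bytes)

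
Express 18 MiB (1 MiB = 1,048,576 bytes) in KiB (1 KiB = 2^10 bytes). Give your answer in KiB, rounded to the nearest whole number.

18,432 KiB

18 MiB = 18 × 2^20 bytes = 18,874,368 bytes
1 KiB = 2^10 bytes = 1,024 bytes
18,874,368 / 1,024 = 18,432 KiB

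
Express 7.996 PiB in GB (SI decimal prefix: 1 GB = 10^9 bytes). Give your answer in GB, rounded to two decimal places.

7.996 PiB = 7.996 × 2^50 bytes = 9,002,695,655,113,621.504 bytes
1 GB = 10^9 bytes = 1,000,000,000 bytes
9,002,695,655,113,621.504 / 1,000,000,000 = 9,002,695.66 GB

9,002,695.66 GB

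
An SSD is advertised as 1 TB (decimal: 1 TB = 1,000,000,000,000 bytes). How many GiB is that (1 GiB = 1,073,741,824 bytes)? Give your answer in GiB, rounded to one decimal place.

1 TB = 1 × 10^12 bytes = 1,000,000,000,000 bytes
1 GiB = 1,073,741,824 bytes
1,000,000,000,000 / 1,073,741,824 = 931.3 GiB

931.3 GiB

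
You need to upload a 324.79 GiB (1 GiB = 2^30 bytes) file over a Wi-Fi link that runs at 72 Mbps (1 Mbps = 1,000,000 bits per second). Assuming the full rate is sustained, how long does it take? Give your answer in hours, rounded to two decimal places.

324.79 GiB = 348,740,607,016.96 bytes = 2,789,924,856,135.68 bits
72 Mbps = 72,000,000 bits/s
time = 2,789,924,856,135.68 / 72,000,000 = 38,748.9563 s
38,748.9563 s / 3600 = 10.76 hours

10.76 hours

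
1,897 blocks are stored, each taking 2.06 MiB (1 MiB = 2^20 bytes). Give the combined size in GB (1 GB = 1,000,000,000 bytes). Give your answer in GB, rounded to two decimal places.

Total = 1,897 × 2.06 MiB = 3907.82 MiB
= 3907.82 × 1,048,576 bytes = 4,097,646,264.32 bytes
1 GB = 1,000,000,000 bytes
4,097,646,264.32 / 1,000,000,000 = 4.10 GB

4.10 GB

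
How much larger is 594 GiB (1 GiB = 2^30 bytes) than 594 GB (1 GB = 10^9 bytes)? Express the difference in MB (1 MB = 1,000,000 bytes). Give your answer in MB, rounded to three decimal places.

43,802.643 MB

594 GiB = 594 × 1,073,741,824 = 637,802,643,456 bytes
594 GB = 594 × 1,000,000,000 = 594,000,000,000 bytes
difference = 43,802,643,456 bytes
43,802,643,456 / 1,000,000 = 43,802.643 MB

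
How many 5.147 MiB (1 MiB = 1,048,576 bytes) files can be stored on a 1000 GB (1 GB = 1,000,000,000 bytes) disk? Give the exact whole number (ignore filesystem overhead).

185,287

Capacity: 1000 GB = 1,000,000,000,000 bytes
Per item: 5.147 MiB = 5,397,020.672 bytes
⌊1,000,000,000,000 / 5,397,020.672⌋ = 185,287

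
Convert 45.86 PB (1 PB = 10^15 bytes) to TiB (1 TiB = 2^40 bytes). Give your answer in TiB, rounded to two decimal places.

41,709.43 TiB

45.86 PB × 1,000,000,000,000,000 bytes/PB = 45,860,000,000,000,000 bytes
1 TiB = 2^40 bytes = 1,099,511,627,776 bytes
45,860,000,000,000,000 / 1,099,511,627,776 = 41,709.43 TiB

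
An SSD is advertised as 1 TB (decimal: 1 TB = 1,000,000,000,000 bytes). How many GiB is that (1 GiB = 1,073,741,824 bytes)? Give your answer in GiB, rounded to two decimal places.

931.32 GiB

1 TB × 1,000,000,000,000 bytes/TB = 1,000,000,000,000 bytes
1 GiB = 1,073,741,824 bytes
1,000,000,000,000 / 1,073,741,824 = 931.32 GiB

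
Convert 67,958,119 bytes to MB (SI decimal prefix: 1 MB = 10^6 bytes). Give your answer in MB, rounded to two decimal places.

67.96 MB

67,958,119 bytes given.
1 MB = 1,000,000 bytes
67,958,119 / 1,000,000 = 67.96 MB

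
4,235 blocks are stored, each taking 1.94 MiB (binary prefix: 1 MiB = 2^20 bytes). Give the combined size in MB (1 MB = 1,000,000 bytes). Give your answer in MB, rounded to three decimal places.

Total = 4,235 × 1.94 MiB = 8215.9 MiB
= 8215.9 × 1,048,576 bytes = 8,614,995,558.4 bytes
1 MB = 1,000,000 bytes
8,614,995,558.4 / 1,000,000 = 8,614.996 MB

8,614.996 MB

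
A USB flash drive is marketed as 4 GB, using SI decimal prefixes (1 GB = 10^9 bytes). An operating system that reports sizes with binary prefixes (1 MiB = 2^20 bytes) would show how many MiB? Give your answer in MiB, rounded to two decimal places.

3,814.70 MiB

4 GB = 4 × 10^9 bytes = 4,000,000,000 bytes
1 MiB = 1,048,576 bytes
4,000,000,000 / 1,048,576 = 3,814.70 MiB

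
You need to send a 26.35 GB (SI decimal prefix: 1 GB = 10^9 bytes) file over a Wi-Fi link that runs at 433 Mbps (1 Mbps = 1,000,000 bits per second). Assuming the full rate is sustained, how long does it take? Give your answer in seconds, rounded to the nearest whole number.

26.35 GB = 26,350,000,000 bytes = 210,800,000,000 bits
433 Mbps = 433,000,000 bits/s
time = 210,800,000,000 / 433,000,000 = 487 s

487 seconds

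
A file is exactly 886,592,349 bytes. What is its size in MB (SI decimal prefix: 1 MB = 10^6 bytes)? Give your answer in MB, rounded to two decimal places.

886.59 MB

886,592,349 bytes given.
1 MB = 1,000,000 bytes
886,592,349 / 1,000,000 = 886.59 MB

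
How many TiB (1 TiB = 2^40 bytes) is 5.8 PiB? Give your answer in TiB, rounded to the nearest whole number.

5.8 PiB = 5.8 × 2^50 bytes = 6,530,219,459,687,219.2 bytes
1 TiB = 2^40 bytes = 1,099,511,627,776 bytes
6,530,219,459,687,219.2 / 1,099,511,627,776 = 5,939 TiB

5,939 TiB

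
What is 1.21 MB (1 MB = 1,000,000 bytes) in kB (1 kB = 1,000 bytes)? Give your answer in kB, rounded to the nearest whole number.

1,210 kB

1.21 MB × 1,000,000 bytes/MB = 1,210,000 bytes
1 kB = 10^3 bytes = 1,000 bytes
1,210,000 / 1,000 = 1,210 kB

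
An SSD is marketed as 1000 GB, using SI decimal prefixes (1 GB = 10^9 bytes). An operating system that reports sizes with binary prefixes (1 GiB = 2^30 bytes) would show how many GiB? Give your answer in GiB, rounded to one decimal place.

931.3 GiB

1000 GB = 1000 × 10^9 bytes = 1,000,000,000,000 bytes
1 GiB = 1,073,741,824 bytes
1,000,000,000,000 / 1,073,741,824 = 931.3 GiB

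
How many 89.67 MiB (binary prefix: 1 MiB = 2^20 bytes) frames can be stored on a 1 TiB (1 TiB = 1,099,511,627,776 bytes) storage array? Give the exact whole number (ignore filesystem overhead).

11,693

Capacity: 1 TiB = 1,099,511,627,776 bytes
Per item: 89.67 MiB = 94,025,809.92 bytes
⌊1,099,511,627,776 / 94,025,809.92⌋ = 11,693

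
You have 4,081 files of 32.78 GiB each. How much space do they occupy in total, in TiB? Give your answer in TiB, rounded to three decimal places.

Total = 4,081 × 32.78 GiB = 133775.18 GiB
= 133775.18 × 1,073,741,824 bytes = 143,640,005,779,128.32 bytes
1 TiB = 1,099,511,627,776 bytes
143,640,005,779,128.32 / 1,099,511,627,776 = 130.640 TiB

130.640 TiB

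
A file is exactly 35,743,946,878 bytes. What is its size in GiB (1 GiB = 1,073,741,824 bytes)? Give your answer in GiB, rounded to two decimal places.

35,743,946,878 bytes given.
1 GiB = 1,073,741,824 bytes
35,743,946,878 / 1,073,741,824 = 33.29 GiB

33.29 GiB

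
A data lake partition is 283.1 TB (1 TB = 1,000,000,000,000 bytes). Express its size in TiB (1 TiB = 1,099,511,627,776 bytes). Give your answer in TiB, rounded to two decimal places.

283.1 TB × 1,000,000,000,000 bytes/TB = 283,100,000,000,000 bytes
1 TiB = 2^40 bytes = 1,099,511,627,776 bytes
283,100,000,000,000 / 1,099,511,627,776 = 257.48 TiB

257.48 TiB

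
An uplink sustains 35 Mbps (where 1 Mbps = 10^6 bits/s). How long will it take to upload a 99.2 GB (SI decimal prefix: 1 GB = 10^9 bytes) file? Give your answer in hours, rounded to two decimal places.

99.2 GB = 99,200,000,000 bytes = 793,600,000,000 bits
35 Mbps = 35,000,000 bits/s
time = 793,600,000,000 / 35,000,000 = 22,674.2857 s
22,674.2857 s / 3600 = 6.30 hours

6.30 hours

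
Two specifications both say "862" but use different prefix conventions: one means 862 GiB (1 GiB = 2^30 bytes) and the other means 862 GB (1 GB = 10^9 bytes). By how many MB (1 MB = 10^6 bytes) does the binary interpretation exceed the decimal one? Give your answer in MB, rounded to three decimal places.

63,565.452 MB

862 GiB = 862 × 1,073,741,824 = 925,565,452,288 bytes
862 GB = 862 × 1,000,000,000 = 862,000,000,000 bytes
difference = 63,565,452,288 bytes
63,565,452,288 / 1,000,000 = 63,565.452 MB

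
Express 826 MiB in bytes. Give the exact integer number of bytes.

826 × 1,048,576 = 866,123,776 bytes

866,123,776 bytes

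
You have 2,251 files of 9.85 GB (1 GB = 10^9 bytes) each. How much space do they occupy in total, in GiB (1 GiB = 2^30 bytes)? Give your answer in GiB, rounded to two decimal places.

Total = 2,251 × 9.85 GB = 22172.35 GB
= 22172.35 × 1,000,000,000 bytes = 22,172,350,000,000 bytes
1 GiB = 1,073,741,824 bytes
22,172,350,000,000 / 1,073,741,824 = 20,649.61 GiB

20,649.61 GiB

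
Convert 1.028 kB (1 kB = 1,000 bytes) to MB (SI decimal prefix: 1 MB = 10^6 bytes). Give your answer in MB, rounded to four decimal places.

1.028 kB = 1.028 × 10^3 bytes = 1,028 bytes
1 MB = 10^6 bytes = 1,000,000 bytes
1,028 / 1,000,000 = 0.0010 MB

0.0010 MB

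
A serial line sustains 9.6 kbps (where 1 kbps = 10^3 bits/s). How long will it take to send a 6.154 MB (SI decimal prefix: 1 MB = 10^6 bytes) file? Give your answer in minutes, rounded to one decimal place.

85.5 minutes

6.154 MB = 6,154,000 bytes = 49,232,000 bits
9.6 kbps = 9,600 bits/s
time = 49,232,000 / 9,600 = 5,128.33 s
5,128.33 s / 60 = 85.5 minutes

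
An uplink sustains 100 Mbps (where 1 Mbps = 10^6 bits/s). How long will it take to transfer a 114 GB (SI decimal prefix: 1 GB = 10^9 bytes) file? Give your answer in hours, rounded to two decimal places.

114 GB = 114,000,000,000 bytes = 912,000,000,000 bits
100 Mbps = 100,000,000 bits/s
time = 912,000,000,000 / 100,000,000 = 9,120.0000 s
9,120.0000 s / 3600 = 2.53 hours

2.53 hours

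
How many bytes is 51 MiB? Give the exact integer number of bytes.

51 × 1,048,576 = 53,477,376 bytes

53,477,376 bytes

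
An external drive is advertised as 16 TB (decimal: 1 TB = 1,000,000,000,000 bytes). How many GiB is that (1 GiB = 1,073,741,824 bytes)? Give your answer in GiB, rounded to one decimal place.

16 TB = 16 × 10^12 bytes = 16,000,000,000,000 bytes
1 GiB = 1,073,741,824 bytes
16,000,000,000,000 / 1,073,741,824 = 14,901.2 GiB

14,901.2 GiB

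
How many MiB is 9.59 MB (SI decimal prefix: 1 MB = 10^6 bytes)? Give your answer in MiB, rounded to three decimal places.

9.59 MB × 1,000,000 bytes/MB = 9,590,000 bytes
1 MiB = 2^20 bytes = 1,048,576 bytes
9,590,000 / 1,048,576 = 9.146 MiB

9.146 MiB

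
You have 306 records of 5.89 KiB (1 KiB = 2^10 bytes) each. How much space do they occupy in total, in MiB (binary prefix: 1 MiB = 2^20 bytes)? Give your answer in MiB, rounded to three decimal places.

1.760 MiB

Total = 306 × 5.89 KiB = 1802.34 KiB
= 1802.34 × 1,024 bytes = 1,845,596.16 bytes
1 MiB = 1,048,576 bytes
1,845,596.16 / 1,048,576 = 1.760 MiB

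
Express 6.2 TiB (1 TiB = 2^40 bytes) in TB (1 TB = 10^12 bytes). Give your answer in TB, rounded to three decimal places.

6.817 TB

6.2 TiB = 6.2 × 2^40 bytes = 6,816,972,092,211.2 bytes
1 TB = 1,000,000,000,000 bytes
6,816,972,092,211.2 / 1,000,000,000,000 = 6.817 TB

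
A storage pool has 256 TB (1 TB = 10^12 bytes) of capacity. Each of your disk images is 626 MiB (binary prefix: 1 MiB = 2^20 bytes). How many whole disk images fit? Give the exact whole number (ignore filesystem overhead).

390,000

Capacity: 256 TB = 256,000,000,000,000 bytes
Per item: 626 MiB = 656,408,576 bytes
⌊256,000,000,000,000 / 656,408,576⌋ = 390,000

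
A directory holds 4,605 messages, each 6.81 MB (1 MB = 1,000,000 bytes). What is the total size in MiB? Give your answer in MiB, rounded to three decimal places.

Total = 4,605 × 6.81 MB = 31360.05 MB
= 31360.05 × 1,000,000 bytes = 31,360,050,000 bytes
1 MiB = 1,048,576 bytes
31,360,050,000 / 1,048,576 = 29,907.274 MiB

29,907.274 MiB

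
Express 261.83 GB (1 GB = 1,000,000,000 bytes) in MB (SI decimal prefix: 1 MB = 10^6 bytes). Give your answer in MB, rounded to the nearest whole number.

261.83 GB = 261.83 × 10^9 bytes = 261,830,000,000 bytes
1 MB = 10^6 bytes = 1,000,000 bytes
261,830,000,000 / 1,000,000 = 261,830 MB

261,830 MB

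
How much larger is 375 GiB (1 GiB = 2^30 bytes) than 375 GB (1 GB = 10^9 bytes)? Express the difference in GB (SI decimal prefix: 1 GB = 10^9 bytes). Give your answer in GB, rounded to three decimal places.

27.653 GB

375 GiB = 375 × 1,073,741,824 = 402,653,184,000 bytes
375 GB = 375 × 1,000,000,000 = 375,000,000,000 bytes
difference = 27,653,184,000 bytes
27,653,184,000 / 1,000,000,000 = 27.653 GB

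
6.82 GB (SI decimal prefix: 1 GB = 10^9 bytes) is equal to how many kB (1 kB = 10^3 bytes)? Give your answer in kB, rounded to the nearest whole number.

6.82 GB × 1,000,000,000 bytes/GB = 6,820,000,000 bytes
1 kB = 10^3 bytes = 1,000 bytes
6,820,000,000 / 1,000 = 6,820,000 kB

6,820,000 kB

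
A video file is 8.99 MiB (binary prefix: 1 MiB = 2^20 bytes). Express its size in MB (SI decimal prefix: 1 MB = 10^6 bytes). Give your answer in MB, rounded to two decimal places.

9.43 MB

8.99 MiB = 8.99 × 2^20 bytes = 9,426,698.24 bytes
1 MB = 1,000,000 bytes
9,426,698.24 / 1,000,000 = 9.43 MB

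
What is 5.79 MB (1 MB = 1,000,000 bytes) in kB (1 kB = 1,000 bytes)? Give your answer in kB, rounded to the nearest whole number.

5.79 MB = 5.79 × 10^6 bytes = 5,790,000 bytes
1 kB = 1,000 bytes
5,790,000 / 1,000 = 5,790 kB

5,790 kB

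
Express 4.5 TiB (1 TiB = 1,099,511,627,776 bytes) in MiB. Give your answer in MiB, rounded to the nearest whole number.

4,718,592 MiB

4.5 TiB = 4.5 × 2^40 bytes = 4,947,802,324,992 bytes
1 MiB = 1,048,576 bytes
4,947,802,324,992 / 1,048,576 = 4,718,592 MiB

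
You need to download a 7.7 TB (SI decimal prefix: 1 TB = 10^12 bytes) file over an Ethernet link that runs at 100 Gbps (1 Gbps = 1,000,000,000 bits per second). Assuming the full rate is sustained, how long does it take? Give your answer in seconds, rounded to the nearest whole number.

7.7 TB = 7,700,000,000,000 bytes = 61,600,000,000,000 bits
100 Gbps = 100,000,000,000 bits/s
time = 61,600,000,000,000 / 100,000,000,000 = 616 s

616 seconds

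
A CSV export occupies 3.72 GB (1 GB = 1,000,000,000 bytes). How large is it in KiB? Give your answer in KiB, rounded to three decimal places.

3,632,812.500 KiB

3.72 GB × 1,000,000,000 bytes/GB = 3,720,000,000 bytes
1 KiB = 2^10 bytes = 1,024 bytes
3,720,000,000 / 1,024 = 3,632,812.500 KiB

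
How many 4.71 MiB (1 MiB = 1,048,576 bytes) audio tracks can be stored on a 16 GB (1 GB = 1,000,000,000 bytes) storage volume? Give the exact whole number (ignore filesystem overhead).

Capacity: 16 GB = 16,000,000,000 bytes
Per item: 4.71 MiB = 4,938,792.96 bytes
⌊16,000,000,000 / 4,938,792.96⌋ = 3,239

3,239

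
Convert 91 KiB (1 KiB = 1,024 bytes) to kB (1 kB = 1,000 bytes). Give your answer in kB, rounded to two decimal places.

91 KiB = 91 × 2^10 bytes = 93,184 bytes
1 kB = 1,000 bytes
93,184 / 1,000 = 93.18 kB

93.18 kB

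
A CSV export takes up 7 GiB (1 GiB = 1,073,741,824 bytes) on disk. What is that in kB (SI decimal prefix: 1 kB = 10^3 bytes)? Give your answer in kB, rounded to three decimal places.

7 GiB = 7 × 2^30 bytes = 7,516,192,768 bytes
1 kB = 1,000 bytes
7,516,192,768 / 1,000 = 7,516,192.768 kB

7,516,192.768 kB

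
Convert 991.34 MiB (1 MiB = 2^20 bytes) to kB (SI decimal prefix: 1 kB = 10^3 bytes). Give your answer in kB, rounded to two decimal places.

1,039,495.33 kB

991.34 MiB × 1,048,576 bytes/MiB = 1,039,495,331.84 bytes
1 kB = 10^3 bytes = 1,000 bytes
1,039,495,331.84 / 1,000 = 1,039,495.33 kB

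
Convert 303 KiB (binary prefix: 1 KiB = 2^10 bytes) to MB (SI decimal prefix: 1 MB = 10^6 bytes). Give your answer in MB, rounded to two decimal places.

303 KiB = 303 × 2^10 bytes = 310,272 bytes
1 MB = 1,000,000 bytes
310,272 / 1,000,000 = 0.31 MB

0.31 MB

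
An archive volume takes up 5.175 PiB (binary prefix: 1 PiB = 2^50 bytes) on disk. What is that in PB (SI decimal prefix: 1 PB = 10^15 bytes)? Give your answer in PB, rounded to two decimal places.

5.175 PiB = 5.175 × 2^50 bytes = 5,826,532,017,910,579.2 bytes
1 PB = 1,000,000,000,000,000 bytes
5,826,532,017,910,579.2 / 1,000,000,000,000,000 = 5.83 PB

5.83 PB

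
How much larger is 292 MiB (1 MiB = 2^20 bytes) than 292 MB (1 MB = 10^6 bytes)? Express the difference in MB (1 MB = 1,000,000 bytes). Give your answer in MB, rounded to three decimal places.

292 MiB = 292 × 1,048,576 = 306,184,192 bytes
292 MB = 292 × 1,000,000 = 292,000,000 bytes
difference = 14,184,192 bytes
14,184,192 / 1,000,000 = 14.184 MB

14.184 MB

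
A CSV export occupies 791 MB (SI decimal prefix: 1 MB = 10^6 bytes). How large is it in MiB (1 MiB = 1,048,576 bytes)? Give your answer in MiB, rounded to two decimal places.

754.36 MiB

791 MB × 1,000,000 bytes/MB = 791,000,000 bytes
1 MiB = 2^20 bytes = 1,048,576 bytes
791,000,000 / 1,048,576 = 754.36 MiB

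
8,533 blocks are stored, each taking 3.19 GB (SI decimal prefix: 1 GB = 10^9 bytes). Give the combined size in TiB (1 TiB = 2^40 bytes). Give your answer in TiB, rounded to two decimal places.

Total = 8,533 × 3.19 GB = 27220.27 GB
= 27220.27 × 1,000,000,000 bytes = 27,220,270,000,000 bytes
1 TiB = 1,099,511,627,776 bytes
27,220,270,000,000 / 1,099,511,627,776 = 24.76 TiB

24.76 TiB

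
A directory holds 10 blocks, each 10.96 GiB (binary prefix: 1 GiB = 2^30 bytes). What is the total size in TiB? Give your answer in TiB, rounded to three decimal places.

0.107 TiB

Total = 10 × 10.96 GiB = 109.6 GiB
= 109.6 × 1,073,741,824 bytes = 117,682,103,910.4 bytes
1 TiB = 1,099,511,627,776 bytes
117,682,103,910.4 / 1,099,511,627,776 = 0.107 TiB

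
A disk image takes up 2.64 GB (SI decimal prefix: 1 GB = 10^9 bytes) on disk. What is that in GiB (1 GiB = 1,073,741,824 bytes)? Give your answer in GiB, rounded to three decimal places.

2.459 GiB

2.64 GB = 2.64 × 10^9 bytes = 2,640,000,000 bytes
1 GiB = 1,073,741,824 bytes
2,640,000,000 / 1,073,741,824 = 2.459 GiB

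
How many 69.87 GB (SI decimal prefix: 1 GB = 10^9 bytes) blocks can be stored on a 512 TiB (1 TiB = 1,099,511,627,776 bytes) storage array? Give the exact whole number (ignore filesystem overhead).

Capacity: 512 TiB = 562,949,953,421,312 bytes
Per item: 69.87 GB = 69,870,000,000 bytes
⌊562,949,953,421,312 / 69,870,000,000⌋ = 8,057

8,057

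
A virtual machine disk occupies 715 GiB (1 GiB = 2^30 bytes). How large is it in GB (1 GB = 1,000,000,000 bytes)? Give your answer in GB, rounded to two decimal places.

715 GiB = 715 × 2^30 bytes = 767,725,404,160 bytes
1 GB = 1,000,000,000 bytes
767,725,404,160 / 1,000,000,000 = 767.73 GB

767.73 GB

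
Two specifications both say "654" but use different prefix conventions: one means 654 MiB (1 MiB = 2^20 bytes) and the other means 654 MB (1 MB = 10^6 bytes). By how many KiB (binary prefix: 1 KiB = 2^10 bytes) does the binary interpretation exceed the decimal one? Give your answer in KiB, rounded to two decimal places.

654 MiB = 654 × 1,048,576 = 685,768,704 bytes
654 MB = 654 × 1,000,000 = 654,000,000 bytes
difference = 31,768,704 bytes
31,768,704 / 1,024 = 31,024.13 KiB

31,024.13 KiB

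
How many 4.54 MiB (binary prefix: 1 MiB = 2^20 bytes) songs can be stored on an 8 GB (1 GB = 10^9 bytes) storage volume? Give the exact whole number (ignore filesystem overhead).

1,680

Capacity: 8 GB = 8,000,000,000 bytes
Per item: 4.54 MiB = 4,760,535.04 bytes
⌊8,000,000,000 / 4,760,535.04⌋ = 1,680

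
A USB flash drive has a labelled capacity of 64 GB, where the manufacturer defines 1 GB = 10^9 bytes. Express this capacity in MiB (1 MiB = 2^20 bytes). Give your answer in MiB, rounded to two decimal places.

61,035.16 MiB

64 GB = 64 × 10^9 bytes = 64,000,000,000 bytes
1 MiB = 1,048,576 bytes
64,000,000,000 / 1,048,576 = 61,035.16 MiB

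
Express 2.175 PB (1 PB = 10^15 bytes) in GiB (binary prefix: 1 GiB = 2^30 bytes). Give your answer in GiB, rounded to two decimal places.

2,025,626.60 GiB

2.175 PB = 2.175 × 10^15 bytes = 2,175,000,000,000,000 bytes
1 GiB = 1,073,741,824 bytes
2,175,000,000,000,000 / 1,073,741,824 = 2,025,626.60 GiB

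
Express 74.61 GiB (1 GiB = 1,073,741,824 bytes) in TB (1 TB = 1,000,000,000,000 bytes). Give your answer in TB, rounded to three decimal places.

0.080 TB

74.61 GiB × 1,073,741,824 bytes/GiB = 80,111,877,488.64 bytes
1 TB = 10^12 bytes = 1,000,000,000,000 bytes
80,111,877,488.64 / 1,000,000,000,000 = 0.080 TB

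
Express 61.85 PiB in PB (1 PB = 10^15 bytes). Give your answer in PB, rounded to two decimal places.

69.64 PB

61.85 PiB × 1,125,899,906,842,624 bytes/PiB = 69,636,909,238,216,294.4 bytes
1 PB = 1,000,000,000,000,000 bytes
69,636,909,238,216,294.4 / 1,000,000,000,000,000 = 69.64 PB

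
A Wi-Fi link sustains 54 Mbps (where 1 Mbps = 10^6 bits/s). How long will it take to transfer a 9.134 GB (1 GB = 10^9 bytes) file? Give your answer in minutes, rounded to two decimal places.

9.134 GB = 9,134,000,000 bytes = 73,072,000,000 bits
54 Mbps = 54,000,000 bits/s
time = 73,072,000,000 / 54,000,000 = 1,353.185 s
1,353.185 s / 60 = 22.55 minutes

22.55 minutes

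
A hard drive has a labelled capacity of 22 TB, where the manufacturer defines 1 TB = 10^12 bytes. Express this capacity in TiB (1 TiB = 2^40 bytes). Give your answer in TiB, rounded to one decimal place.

20.0 TiB

22 TB = 22 × 10^12 bytes = 22,000,000,000,000 bytes
1 TiB = 2^40 bytes = 1,099,511,627,776 bytes
22,000,000,000,000 / 1,099,511,627,776 = 20.0 TiB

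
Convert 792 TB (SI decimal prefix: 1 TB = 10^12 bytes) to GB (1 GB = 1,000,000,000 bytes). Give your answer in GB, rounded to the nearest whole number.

792,000 GB

792 TB × 1,000,000,000,000 bytes/TB = 792,000,000,000,000 bytes
1 GB = 1,000,000,000 bytes
792,000,000,000,000 / 1,000,000,000 = 792,000 GB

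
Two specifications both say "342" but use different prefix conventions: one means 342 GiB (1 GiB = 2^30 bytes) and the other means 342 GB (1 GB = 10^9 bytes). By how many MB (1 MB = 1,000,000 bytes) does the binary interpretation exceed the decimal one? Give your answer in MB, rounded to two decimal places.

342 GiB = 342 × 1,073,741,824 = 367,219,703,808 bytes
342 GB = 342 × 1,000,000,000 = 342,000,000,000 bytes
difference = 25,219,703,808 bytes
25,219,703,808 / 1,000,000 = 25,219.70 MB

25,219.70 MB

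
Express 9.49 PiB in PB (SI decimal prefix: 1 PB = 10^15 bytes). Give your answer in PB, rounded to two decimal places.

9.49 PiB × 1,125,899,906,842,624 bytes/PiB = 10,684,790,115,936,501.76 bytes
1 PB = 1,000,000,000,000,000 bytes
10,684,790,115,936,501.76 / 1,000,000,000,000,000 = 10.68 PB

10.68 PB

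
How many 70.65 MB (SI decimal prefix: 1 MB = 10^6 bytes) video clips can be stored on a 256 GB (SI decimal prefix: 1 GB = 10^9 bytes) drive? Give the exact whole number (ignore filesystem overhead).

Capacity: 256 GB = 256,000,000,000 bytes
Per item: 70.65 MB = 70,650,000 bytes
⌊256,000,000,000 / 70,650,000⌋ = 3,623

3,623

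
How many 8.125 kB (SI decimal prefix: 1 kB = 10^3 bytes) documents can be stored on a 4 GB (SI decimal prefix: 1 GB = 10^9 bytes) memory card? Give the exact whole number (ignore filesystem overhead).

Capacity: 4 GB = 4,000,000,000 bytes
Per item: 8.125 kB = 8,125 bytes
⌊4,000,000,000 / 8,125⌋ = 492,307

492,307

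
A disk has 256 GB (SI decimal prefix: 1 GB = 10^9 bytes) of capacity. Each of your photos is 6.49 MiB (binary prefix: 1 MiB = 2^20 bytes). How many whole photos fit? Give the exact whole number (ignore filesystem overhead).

Capacity: 256 GB = 256,000,000,000 bytes
Per item: 6.49 MiB = 6,805,258.24 bytes
⌊256,000,000,000 / 6,805,258.24⌋ = 37,617

37,617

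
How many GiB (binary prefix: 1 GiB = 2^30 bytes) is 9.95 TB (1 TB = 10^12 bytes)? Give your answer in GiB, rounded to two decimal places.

9.95 TB × 1,000,000,000,000 bytes/TB = 9,950,000,000,000 bytes
1 GiB = 2^30 bytes = 1,073,741,824 bytes
9,950,000,000,000 / 1,073,741,824 = 9,266.66 GiB

9,266.66 GiB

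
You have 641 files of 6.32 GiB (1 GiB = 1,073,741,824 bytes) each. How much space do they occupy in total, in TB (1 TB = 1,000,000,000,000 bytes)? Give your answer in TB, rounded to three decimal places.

4.350 TB

Total = 641 × 6.32 GiB = 4051.12 GiB
= 4051.12 × 1,073,741,824 bytes = 4,349,856,978,042.88 bytes
1 TB = 1,000,000,000,000 bytes
4,349,856,978,042.88 / 1,000,000,000,000 = 4.350 TB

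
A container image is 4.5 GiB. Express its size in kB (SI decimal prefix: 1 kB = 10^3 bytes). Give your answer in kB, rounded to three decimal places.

4,831,838.208 kB

4.5 GiB = 4.5 × 2^30 bytes = 4,831,838,208 bytes
1 kB = 10^3 bytes = 1,000 bytes
4,831,838,208 / 1,000 = 4,831,838.208 kB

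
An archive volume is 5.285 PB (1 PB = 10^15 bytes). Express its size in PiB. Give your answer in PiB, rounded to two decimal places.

4.69 PiB

5.285 PB = 5.285 × 10^15 bytes = 5,285,000,000,000,000 bytes
1 PiB = 1,125,899,906,842,624 bytes
5,285,000,000,000,000 / 1,125,899,906,842,624 = 4.69 PiB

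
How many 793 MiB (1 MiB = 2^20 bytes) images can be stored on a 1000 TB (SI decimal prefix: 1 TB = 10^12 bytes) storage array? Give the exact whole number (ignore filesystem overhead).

1,202,615

Capacity: 1000 TB = 1,000,000,000,000,000 bytes
Per item: 793 MiB = 831,520,768 bytes
⌊1,000,000,000,000,000 / 831,520,768⌋ = 1,202,615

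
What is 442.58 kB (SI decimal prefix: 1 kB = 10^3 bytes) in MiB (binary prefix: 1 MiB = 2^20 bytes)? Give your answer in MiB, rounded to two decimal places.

0.42 MiB

442.58 kB = 442.58 × 10^3 bytes = 442,580 bytes
1 MiB = 2^20 bytes = 1,048,576 bytes
442,580 / 1,048,576 = 0.42 MiB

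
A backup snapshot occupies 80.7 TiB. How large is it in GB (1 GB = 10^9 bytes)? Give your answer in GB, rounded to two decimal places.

88,730.59 GB

80.7 TiB = 80.7 × 2^40 bytes = 88,730,588,361,523.2 bytes
1 GB = 10^9 bytes = 1,000,000,000 bytes
88,730,588,361,523.2 / 1,000,000,000 = 88,730.59 GB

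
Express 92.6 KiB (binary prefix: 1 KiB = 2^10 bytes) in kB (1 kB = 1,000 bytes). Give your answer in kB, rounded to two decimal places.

94.82 kB

92.6 KiB = 92.6 × 2^10 bytes = 94,822.4 bytes
1 kB = 1,000 bytes
94,822.4 / 1,000 = 94.82 kB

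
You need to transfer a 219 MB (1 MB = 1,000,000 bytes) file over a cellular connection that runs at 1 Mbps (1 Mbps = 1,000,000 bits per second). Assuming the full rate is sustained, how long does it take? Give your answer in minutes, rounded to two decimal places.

29.20 minutes

219 MB = 219,000,000 bytes = 1,752,000,000 bits
1 Mbps = 1,000,000 bits/s
time = 1,752,000,000 / 1,000,000 = 1,752.000 s
1,752.000 s / 60 = 29.20 minutes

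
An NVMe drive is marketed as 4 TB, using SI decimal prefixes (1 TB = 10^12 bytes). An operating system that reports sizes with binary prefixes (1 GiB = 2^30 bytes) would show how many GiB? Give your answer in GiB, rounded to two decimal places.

4 TB × 1,000,000,000,000 bytes/TB = 4,000,000,000,000 bytes
1 GiB = 2^30 bytes = 1,073,741,824 bytes
4,000,000,000,000 / 1,073,741,824 = 3,725.29 GiB

3,725.29 GiB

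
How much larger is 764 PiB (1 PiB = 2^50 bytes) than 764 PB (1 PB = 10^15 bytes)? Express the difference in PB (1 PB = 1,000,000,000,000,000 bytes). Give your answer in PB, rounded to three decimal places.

764 PiB = 764 × 1,125,899,906,842,624 = 860,187,528,827,764,736 bytes
764 PB = 764 × 1,000,000,000,000,000 = 764,000,000,000,000,000 bytes
difference = 96,187,528,827,764,736 bytes
96,187,528,827,764,736 / 1,000,000,000,000,000 = 96.188 PB

96.188 PB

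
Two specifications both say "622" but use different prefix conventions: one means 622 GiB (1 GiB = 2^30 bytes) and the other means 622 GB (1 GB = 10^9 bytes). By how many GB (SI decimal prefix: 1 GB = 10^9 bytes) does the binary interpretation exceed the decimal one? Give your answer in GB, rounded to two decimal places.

622 GiB = 622 × 1,073,741,824 = 667,867,414,528 bytes
622 GB = 622 × 1,000,000,000 = 622,000,000,000 bytes
difference = 45,867,414,528 bytes
45,867,414,528 / 1,000,000,000 = 45.87 GB

45.87 GB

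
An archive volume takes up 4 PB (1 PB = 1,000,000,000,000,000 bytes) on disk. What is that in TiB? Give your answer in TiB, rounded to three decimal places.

3,637.979 TiB

4 PB = 4 × 10^15 bytes = 4,000,000,000,000,000 bytes
1 TiB = 1,099,511,627,776 bytes
4,000,000,000,000,000 / 1,099,511,627,776 = 3,637.979 TiB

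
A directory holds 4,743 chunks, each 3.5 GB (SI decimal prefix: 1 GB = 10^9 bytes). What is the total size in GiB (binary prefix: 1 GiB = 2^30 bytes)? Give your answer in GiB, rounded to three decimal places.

Total = 4,743 × 3.5 GB = 16600.5 GB
= 16600.5 × 1,000,000,000 bytes = 16,600,500,000,000 bytes
1 GiB = 1,073,741,824 bytes
16,600,500,000,000 / 1,073,741,824 = 15,460.420 GiB

15,460.420 GiB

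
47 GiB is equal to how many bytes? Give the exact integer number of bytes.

50,465,865,728 bytes

47 × 1,073,741,824 = 50,465,865,728 bytes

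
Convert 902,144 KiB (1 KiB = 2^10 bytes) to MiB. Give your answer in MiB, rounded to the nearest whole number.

881 MiB

902,144 KiB = 902,144 × 2^10 bytes = 923,795,456 bytes
1 MiB = 2^20 bytes = 1,048,576 bytes
923,795,456 / 1,048,576 = 881 MiB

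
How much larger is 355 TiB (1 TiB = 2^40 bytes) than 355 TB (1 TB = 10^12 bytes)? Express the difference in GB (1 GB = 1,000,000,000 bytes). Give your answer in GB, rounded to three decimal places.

35,326.628 GB

355 TiB = 355 × 1,099,511,627,776 = 390,326,627,860,480 bytes
355 TB = 355 × 1,000,000,000,000 = 355,000,000,000,000 bytes
difference = 35,326,627,860,480 bytes
35,326,627,860,480 / 1,000,000,000 = 35,326.628 GB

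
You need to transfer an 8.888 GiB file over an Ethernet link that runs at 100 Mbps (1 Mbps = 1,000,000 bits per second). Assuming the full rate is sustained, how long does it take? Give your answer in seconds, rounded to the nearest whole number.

8.888 GiB = 9,543,417,331.712 bytes = 76,347,338,653.696 bits
100 Mbps = 100,000,000 bits/s
time = 76,347,338,653.696 / 100,000,000 = 763 s

763 seconds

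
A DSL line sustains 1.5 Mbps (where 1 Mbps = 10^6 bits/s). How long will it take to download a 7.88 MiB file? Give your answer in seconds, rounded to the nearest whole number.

7.88 MiB = 8,262,778.88 bytes = 66,102,231.04 bits
1.5 Mbps = 1,500,000 bits/s
time = 66,102,231.04 / 1,500,000 = 44 s

44 seconds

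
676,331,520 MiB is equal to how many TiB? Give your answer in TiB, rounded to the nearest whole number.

645 TiB

676,331,520 MiB = 676,331,520 × 2^20 bytes = 709,184,999,915,520 bytes
1 TiB = 1,099,511,627,776 bytes
709,184,999,915,520 / 1,099,511,627,776 = 645 TiB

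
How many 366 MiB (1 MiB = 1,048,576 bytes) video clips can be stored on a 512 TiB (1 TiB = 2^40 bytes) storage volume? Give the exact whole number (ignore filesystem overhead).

Capacity: 512 TiB = 562,949,953,421,312 bytes
Per item: 366 MiB = 383,778,816 bytes
⌊562,949,953,421,312 / 383,778,816⌋ = 1,466,860

1,466,860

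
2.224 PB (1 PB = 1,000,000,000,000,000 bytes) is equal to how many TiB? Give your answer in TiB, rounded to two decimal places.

2.224 PB = 2.224 × 10^15 bytes = 2,224,000,000,000,000 bytes
1 TiB = 2^40 bytes = 1,099,511,627,776 bytes
2,224,000,000,000,000 / 1,099,511,627,776 = 2,022.72 TiB

2,022.72 TiB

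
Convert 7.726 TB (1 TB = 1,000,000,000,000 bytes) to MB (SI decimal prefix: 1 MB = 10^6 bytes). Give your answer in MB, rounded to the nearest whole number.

7,726,000 MB

7.726 TB × 1,000,000,000,000 bytes/TB = 7,726,000,000,000 bytes
1 MB = 1,000,000 bytes
7,726,000,000,000 / 1,000,000 = 7,726,000 MB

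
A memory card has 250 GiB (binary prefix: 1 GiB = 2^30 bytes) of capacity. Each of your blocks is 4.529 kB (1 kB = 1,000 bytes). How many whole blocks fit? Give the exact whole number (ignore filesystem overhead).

Capacity: 250 GiB = 268,435,456,000 bytes
Per item: 4.529 kB = 4,529 bytes
⌊268,435,456,000 / 4,529⌋ = 59,270,359

59,270,359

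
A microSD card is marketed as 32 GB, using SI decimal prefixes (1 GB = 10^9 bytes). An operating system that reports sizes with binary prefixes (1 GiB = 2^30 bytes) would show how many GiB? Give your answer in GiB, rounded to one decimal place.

32 GB = 32 × 10^9 bytes = 32,000,000,000 bytes
1 GiB = 2^30 bytes = 1,073,741,824 bytes
32,000,000,000 / 1,073,741,824 = 29.8 GiB

29.8 GiB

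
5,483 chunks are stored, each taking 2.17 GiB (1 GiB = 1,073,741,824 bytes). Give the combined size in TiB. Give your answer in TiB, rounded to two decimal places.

Total = 5,483 × 2.17 GiB = 11898.11 GiB
= 11898.11 × 1,073,741,824 bytes = 12,775,498,333,552.64 bytes
1 TiB = 1,099,511,627,776 bytes
12,775,498,333,552.64 / 1,099,511,627,776 = 11.62 TiB

11.62 TiB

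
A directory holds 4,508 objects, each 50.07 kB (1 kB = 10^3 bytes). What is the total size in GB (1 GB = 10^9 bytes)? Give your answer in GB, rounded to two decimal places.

Total = 4,508 × 50.07 kB = 225715.56 kB
= 225715.56 × 1,000 bytes = 225,715,560 bytes
1 GB = 1,000,000,000 bytes
225,715,560 / 1,000,000,000 = 0.23 GB

0.23 GB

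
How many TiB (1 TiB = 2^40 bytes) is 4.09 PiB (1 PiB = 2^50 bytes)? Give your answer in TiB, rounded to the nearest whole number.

4,188 TiB

4.09 PiB × 1,125,899,906,842,624 bytes/PiB = 4,604,930,618,986,332.16 bytes
1 TiB = 1,099,511,627,776 bytes
4,604,930,618,986,332.16 / 1,099,511,627,776 = 4,188 TiB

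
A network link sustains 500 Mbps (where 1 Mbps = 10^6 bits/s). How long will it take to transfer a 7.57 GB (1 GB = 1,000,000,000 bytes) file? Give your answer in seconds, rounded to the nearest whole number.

121 seconds

7.57 GB = 7,570,000,000 bytes = 60,560,000,000 bits
500 Mbps = 500,000,000 bits/s
time = 60,560,000,000 / 500,000,000 = 121 s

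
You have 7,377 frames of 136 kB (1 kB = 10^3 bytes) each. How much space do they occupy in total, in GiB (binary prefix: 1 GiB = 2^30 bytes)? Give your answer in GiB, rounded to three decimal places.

0.934 GiB

Total = 7,377 × 136 kB = 1,003,272 kB
= 1,003,272 × 1,000 bytes = 1,003,272,000 bytes
1 GiB = 1,073,741,824 bytes
1,003,272,000 / 1,073,741,824 = 0.934 GiB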